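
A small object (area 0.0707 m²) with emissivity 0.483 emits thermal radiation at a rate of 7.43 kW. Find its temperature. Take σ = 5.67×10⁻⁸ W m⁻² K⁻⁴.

T ≈ 1400 K

From P = εσAT⁴, T = (P / εσA)^(1/4) = (7430 / (0.483 × 5.67×10⁻⁸ × 0.0707))^(1/4).
T = (3.84×10^12)^(1/4) = 1400 K.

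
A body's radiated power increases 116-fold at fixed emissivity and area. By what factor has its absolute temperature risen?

factor ≈ 3.28

P ∝ T⁴ ⇒ T ∝ P^(1/4), so T scales by (116)^(1/4) = 3.28.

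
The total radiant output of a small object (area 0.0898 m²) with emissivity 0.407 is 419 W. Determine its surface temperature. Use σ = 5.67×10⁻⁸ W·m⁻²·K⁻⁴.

From P = εσAT⁴, T = (P / εσA)^(1/4) = (419 / (0.407 × 5.67×10⁻⁸ × 0.0898))^(1/4).
T = (2.02×10^11)^(1/4) = 671 K.

T ≈ 671 K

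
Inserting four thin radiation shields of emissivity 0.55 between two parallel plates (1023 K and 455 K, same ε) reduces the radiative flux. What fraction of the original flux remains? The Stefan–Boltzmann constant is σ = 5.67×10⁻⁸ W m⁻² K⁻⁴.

With N identical shields there are N+1 = 5 gaps in series, each with the same radiative resistance, so the flux falls to 1/(N+1) of its unshielded value.

ratio ≈ 0.200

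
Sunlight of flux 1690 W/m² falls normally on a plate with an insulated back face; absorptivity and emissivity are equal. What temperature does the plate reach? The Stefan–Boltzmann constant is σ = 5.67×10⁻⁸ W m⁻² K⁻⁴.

Absorbed flux αS = emitted flux εσT⁴ (one radiating face); with α = ε, T = (S/σ)^(1/4).
T = (1690 / 5.67×10⁻⁸)^(1/4) = (2.98×10^10)^(1/4).
T = 416 K.

T ≈ 416 K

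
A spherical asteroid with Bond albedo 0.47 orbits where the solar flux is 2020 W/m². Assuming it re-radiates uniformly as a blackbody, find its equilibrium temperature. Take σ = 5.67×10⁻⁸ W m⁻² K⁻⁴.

T ≈ 262 K

Power absorbed = (1−a)S·πR²; power emitted = 4πR²σT⁴. Equating and cancelling πR²:
T = ((1−a)S / 4σ)^(1/4) = (1070 / (4 × 5.67×10⁻⁸))^(1/4) = (4.72×10^9)^(1/4).
T = 262 K.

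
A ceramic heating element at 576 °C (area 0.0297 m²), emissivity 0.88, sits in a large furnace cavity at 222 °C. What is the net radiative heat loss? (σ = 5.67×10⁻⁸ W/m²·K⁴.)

Q ≈ 681 W

Convert: 576 °C = 849 K; 222 °C = 495 K.
Q = εσA(T⁴ − T_s⁴). T⁴ − T_s⁴ = (849)⁴ − (495)⁴ = 5.20×10^11 − 6.00×10^10 = 4.60×10^11 K⁴.
Q = 0.88 × 5.67×10⁻⁸ × 0.0297 × 4.60×10^11 = 681 W.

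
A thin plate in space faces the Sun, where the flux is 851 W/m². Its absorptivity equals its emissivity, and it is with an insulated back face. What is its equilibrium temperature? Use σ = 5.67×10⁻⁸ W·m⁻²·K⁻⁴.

Absorbed flux αS = emitted flux εσT⁴ (one radiating face); with α = ε, T = (S/σ)^(1/4).
T = (851 / 5.67×10⁻⁸)^(1/4) = (1.50×10^10)^(1/4).
T = 350 K.

T ≈ 350 K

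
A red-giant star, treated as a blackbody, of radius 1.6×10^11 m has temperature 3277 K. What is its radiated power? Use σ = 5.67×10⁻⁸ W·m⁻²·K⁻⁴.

A = 4πr² = 4π × (1.6×10^11)² = 3.22×10^23 m².
P = σAT⁴ = 5.67×10⁻⁸ × 3.22×10^23 × (3277)⁴ = 5.67×10⁻⁸ × 3.22×10^23 × 1.15×10^14.
P = 2.10×10^30 W.

P ≈ 2.10×10^30 W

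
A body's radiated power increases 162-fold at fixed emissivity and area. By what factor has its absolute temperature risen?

P ∝ T⁴ ⇒ T ∝ P^(1/4), so T scales by (162)^(1/4) = 3.57.

factor ≈ 3.57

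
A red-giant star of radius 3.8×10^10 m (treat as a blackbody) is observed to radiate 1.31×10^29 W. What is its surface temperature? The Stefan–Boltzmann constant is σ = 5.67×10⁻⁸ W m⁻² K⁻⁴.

A = 4πr² = 4π × (3.8×10^10)² = 1.81×10^22 m².
From P = σAT⁴, T = (P / σA)^(1/4) = (1.31×10^29 / (5.67×10⁻⁸ × 1.81×10^22))^(1/4).
T = (1.27×10^14)^(1/4) = 3360 K.

T ≈ 3360 K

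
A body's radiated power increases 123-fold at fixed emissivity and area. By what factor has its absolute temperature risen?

factor ≈ 3.33

P ∝ T⁴ ⇒ T ∝ P^(1/4), so T scales by (123)^(1/4) = 3.33.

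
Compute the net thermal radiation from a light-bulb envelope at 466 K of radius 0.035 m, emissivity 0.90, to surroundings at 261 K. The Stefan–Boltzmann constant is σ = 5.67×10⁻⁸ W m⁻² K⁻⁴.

Q ≈ 33.4 W

A = 4πr² = 4π × (0.035)² = 0.0154 m².
Q = εσA(T⁴ − T_s⁴). T⁴ − T_s⁴ = (466)⁴ − (261)⁴ = 4.72×10^10 − 4.64×10^9 = 4.25×10^10 K⁴.
Q = 0.90 × 5.67×10⁻⁸ × 0.0154 × 4.25×10^10 = 33.4 W.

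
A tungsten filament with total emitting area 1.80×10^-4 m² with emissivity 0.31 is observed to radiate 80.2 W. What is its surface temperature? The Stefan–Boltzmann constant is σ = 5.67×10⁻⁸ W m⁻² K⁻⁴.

T ≈ 2240 K

From P = εσAT⁴, T = (P / εσA)^(1/4) = (80.2 / (0.31 × 5.67×10⁻⁸ × 1.80×10^-4))^(1/4).
T = (2.53×10^13)^(1/4) = 2240 K.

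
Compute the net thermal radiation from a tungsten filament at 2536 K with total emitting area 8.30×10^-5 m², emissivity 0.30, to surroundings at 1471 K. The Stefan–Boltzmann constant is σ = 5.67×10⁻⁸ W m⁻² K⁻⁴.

Q ≈ 51.8 W

Q = εσA(T⁴ − T_s⁴). T⁴ − T_s⁴ = (2536)⁴ − (1471)⁴ = 4.14×10^13 − 4.68×10^12 = 3.67×10^13 K⁴.
Q = 0.30 × 5.67×10⁻⁸ × 8.30×10^-5 × 3.67×10^13 = 51.8 W.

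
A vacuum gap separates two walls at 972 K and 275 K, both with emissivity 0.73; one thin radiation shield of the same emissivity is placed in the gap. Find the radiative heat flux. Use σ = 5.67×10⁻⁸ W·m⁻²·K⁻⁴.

Each of the 2 gaps contributes resistance (2/ε − 1) = 2/0.73 − 1 = 1.740; total = 3.479.
q = σ(T₁⁴ − T₂⁴) / 3.479 = 5.67×10⁻⁸ × 8.87×10^11 / 3.479 = 14500 W/m².

q ≈ 14500 W/m²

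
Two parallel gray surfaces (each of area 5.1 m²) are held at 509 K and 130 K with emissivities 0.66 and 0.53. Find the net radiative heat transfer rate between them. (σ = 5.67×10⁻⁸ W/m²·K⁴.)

Q ≈ 8050 W

For two large parallel gray plates, q = σ(T₁⁴ − T₂⁴) / (1/ε₁ + 1/ε₂ − 1).
1/ε₁ + 1/ε₂ − 1 = 1/0.66 + 1/0.53 − 1 = 2.402.
T₁⁴ − T₂⁴ = 6.71×10^10 − 2.86×10^8 = 6.68×10^10 K⁴.
q = 5.67×10⁻⁸ × 6.68×10^10 / 2.402 = 1580 W/m².
Q = q·A = 1580 × 5.1 = 8050 W.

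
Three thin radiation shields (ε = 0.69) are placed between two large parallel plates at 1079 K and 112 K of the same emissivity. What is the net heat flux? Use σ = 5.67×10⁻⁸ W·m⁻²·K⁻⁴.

q ≈ 10100 W/m²

Each of the 4 gaps contributes resistance (2/ε − 1) = 2/0.69 − 1 = 1.899; total = 7.594.
q = σ(T₁⁴ − T₂⁴) / 7.594 = 5.67×10⁻⁸ × 1.36×10^12 / 7.594 = 10100 W/m².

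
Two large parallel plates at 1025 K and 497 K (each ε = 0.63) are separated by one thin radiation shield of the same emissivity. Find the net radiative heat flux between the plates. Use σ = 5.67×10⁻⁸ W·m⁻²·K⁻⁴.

Each of the 2 gaps contributes resistance (2/ε − 1) = 2/0.63 − 1 = 2.175; total = 4.349.
q = σ(T₁⁴ − T₂⁴) / 4.349 = 5.67×10⁻⁸ × 1.04×10^12 / 4.349 = 13600 W/m².

q ≈ 13600 W/m²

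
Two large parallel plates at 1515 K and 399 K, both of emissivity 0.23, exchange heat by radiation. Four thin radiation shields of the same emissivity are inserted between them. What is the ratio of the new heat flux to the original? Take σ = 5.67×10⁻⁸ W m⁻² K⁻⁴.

ratio ≈ 0.200

With N identical shields there are N+1 = 5 gaps in series, each with the same radiative resistance, so the flux falls to 1/(N+1) of its unshielded value.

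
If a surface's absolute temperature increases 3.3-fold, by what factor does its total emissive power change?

factor ≈ 119

P ∝ T⁴, so the power scales as (3.3)⁴ = 119.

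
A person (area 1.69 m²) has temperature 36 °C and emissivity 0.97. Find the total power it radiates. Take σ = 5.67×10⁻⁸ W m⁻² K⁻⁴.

36 °C = 309 K.
P = εσAT⁴ = 0.97 × 5.67×10⁻⁸ × 1.69 × (309)⁴ = 0.97 × 5.67×10⁻⁸ × 1.69 × 9.12×10^9.
P = 847 W.

P ≈ 847 W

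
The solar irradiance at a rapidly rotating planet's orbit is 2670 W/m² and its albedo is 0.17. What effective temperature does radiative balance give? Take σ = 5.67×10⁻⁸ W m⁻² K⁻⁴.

T ≈ 314 K

Power absorbed = (1−a)S·πR²; power emitted = 4πR²σT⁴. Equating and cancelling πR²:
T = ((1−a)S / 4σ)^(1/4) = (2220 / (4 × 5.67×10⁻⁸))^(1/4) = (9.77×10^9)^(1/4).
T = 314 K.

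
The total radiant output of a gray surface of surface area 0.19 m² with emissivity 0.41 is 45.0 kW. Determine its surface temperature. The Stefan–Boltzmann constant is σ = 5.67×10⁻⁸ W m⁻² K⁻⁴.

From P = εσAT⁴, T = (P / εσA)^(1/4) = (45000 / (0.41 × 5.67×10⁻⁸ × 0.190))^(1/4).
T = (1.02×10^13)^(1/4) = 1790 K.

T ≈ 1790 K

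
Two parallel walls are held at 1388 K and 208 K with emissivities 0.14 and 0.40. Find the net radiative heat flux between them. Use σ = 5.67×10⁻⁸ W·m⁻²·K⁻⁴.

q ≈ 24300 W/m²

For two large parallel gray plates, q = σ(T₁⁴ − T₂⁴) / (1/ε₁ + 1/ε₂ − 1).
1/ε₁ + 1/ε₂ − 1 = 1/0.14 + 1/0.40 − 1 = 8.643.
T₁⁴ − T₂⁴ = 3.71×10^12 − 1.87×10^9 = 3.71×10^12 K⁴.
q = 5.67×10⁻⁸ × 3.71×10^12 / 8.643 = 24300 W/m².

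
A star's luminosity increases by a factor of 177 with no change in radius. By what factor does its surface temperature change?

P ∝ T⁴ ⇒ T ∝ P^(1/4), so T scales by (177)^(1/4) = 3.65.

factor ≈ 3.65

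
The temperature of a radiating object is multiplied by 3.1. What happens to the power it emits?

P ∝ T⁴, so the power scales as (3.1)⁴ = 92.4.

factor ≈ 92.4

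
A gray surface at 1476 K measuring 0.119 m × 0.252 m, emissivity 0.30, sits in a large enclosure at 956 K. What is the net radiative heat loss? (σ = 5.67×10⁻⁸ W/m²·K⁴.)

A = 0.119 × 0.252 = 0.0300 m².
Q = εσA(T⁴ − T_s⁴). T⁴ − T_s⁴ = (1476)⁴ − (956)⁴ = 4.75×10^12 − 8.35×10^11 = 3.91×10^12 K⁴.
Q = 0.30 × 5.67×10⁻⁸ × 0.0300 × 3.91×10^12 = 1990 W.

Q ≈ 1990 W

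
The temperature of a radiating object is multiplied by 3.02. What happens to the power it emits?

P ∝ T⁴, so the power scales as (3.02)⁴ = 83.2.

factor ≈ 83.2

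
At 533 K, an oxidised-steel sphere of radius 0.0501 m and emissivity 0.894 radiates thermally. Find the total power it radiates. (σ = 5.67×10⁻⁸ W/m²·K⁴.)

A = 4πr² = 4π × (0.0501)² = 0.0315 m².
P = εσAT⁴ = 0.894 × 5.67×10⁻⁸ × 0.0315 × (533)⁴ = 0.894 × 5.67×10⁻⁸ × 0.0315 × 8.07×10^10.
P = 129 W.

P ≈ 129 W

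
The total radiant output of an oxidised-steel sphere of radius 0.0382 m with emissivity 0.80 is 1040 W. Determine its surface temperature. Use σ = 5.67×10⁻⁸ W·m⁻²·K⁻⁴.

A = 4πr² = 4π × (0.0382)² = 0.0183 m².
From P = εσAT⁴, T = (P / εσA)^(1/4) = (1040 / (0.80 × 5.67×10⁻⁸ × 0.0183))^(1/4).
T = (1.25×10^12)^(1/4) = 1060 K.

T ≈ 1060 K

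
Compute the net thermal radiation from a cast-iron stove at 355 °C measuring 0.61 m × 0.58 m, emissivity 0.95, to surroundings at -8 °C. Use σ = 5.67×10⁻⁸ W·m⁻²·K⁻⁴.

Q ≈ 2870 W

A = 0.61 × 0.58 = 0.354 m².
Convert: 355 °C = 628 K; -8 °C = 265 K.
Q = εσA(T⁴ − T_s⁴). T⁴ − T_s⁴ = (628)⁴ − (265)⁴ = 1.56×10^11 − 4.93×10^9 = 1.51×10^11 K⁴.
Q = 0.95 × 5.67×10⁻⁸ × 0.354 × 1.51×10^11 = 2870 W.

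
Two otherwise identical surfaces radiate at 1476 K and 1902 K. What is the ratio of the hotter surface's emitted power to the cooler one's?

P ∝ T⁴, so the ratio is (1902/1476)⁴ = (1.289)⁴ = 2.76.

ratio ≈ 2.76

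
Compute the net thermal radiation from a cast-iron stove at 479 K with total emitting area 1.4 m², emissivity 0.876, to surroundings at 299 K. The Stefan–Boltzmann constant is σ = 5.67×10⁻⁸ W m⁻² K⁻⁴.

Q = εσA(T⁴ − T_s⁴). T⁴ − T_s⁴ = (479)⁴ − (299)⁴ = 5.26×10^10 − 7.99×10^9 = 4.47×10^10 K⁴.
Q = 0.876 × 5.67×10⁻⁸ × 1.40 × 4.47×10^10 = 3100 W.

Q ≈ 3100 W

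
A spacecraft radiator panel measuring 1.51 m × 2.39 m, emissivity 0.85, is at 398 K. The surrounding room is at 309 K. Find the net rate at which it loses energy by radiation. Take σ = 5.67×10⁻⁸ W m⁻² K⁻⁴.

Q ≈ 2780 W

A = 1.51 × 2.39 = 3.61 m².
Q = εσA(T⁴ − T_s⁴). T⁴ − T_s⁴ = (398)⁴ − (309)⁴ = 2.51×10^10 − 9.12×10^9 = 1.60×10^10 K⁴.
Q = 0.85 × 5.67×10⁻⁸ × 3.61 × 1.60×10^10 = 2780 W.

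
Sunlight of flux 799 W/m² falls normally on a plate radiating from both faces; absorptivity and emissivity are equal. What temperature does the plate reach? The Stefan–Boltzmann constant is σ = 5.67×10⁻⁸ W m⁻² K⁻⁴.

T ≈ 290 K

Absorbed flux αS = emitted flux 2εσT⁴ per unit area; with α = ε this gives T = (S/2σ)^(1/4).
T = (799 / (2 × 5.67×10⁻⁸))^(1/4) = (7.05×10^9)^(1/4).
T = 290 K.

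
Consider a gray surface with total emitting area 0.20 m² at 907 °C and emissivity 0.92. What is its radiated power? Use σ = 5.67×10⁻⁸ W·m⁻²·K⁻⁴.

P ≈ 20200 W

907 °C = 1180 K.
Stefan–Boltzmann: P = εσAT⁴ = 0.92 × 5.67×10⁻⁸ × 0.200 × (1180)⁴ = 0.92 × 5.67×10⁻⁸ × 0.200 × 1.94×10^12.
P = 20200 W.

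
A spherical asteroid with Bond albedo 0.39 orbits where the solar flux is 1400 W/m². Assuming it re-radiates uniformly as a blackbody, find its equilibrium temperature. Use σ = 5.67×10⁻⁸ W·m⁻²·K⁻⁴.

T ≈ 248 K

Power absorbed = (1−a)S·πR²; power emitted = 4πR²σT⁴. Equating and cancelling πR²:
T = ((1−a)S / 4σ)^(1/4) = (854 / (4 × 5.67×10⁻⁸))^(1/4) = (3.77×10^9)^(1/4).
T = 248 K.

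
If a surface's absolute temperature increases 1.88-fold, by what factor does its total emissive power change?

P ∝ T⁴, so the power scales as (1.88)⁴ = 12.5.

factor ≈ 12.5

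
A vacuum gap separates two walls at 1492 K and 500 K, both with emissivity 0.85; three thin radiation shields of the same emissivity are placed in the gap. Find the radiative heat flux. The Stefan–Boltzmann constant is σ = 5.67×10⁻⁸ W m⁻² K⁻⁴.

Each of the 4 gaps contributes resistance (2/ε − 1) = 2/0.85 − 1 = 1.353; total = 5.412.
q = σ(T₁⁴ − T₂⁴) / 5.412 = 5.67×10⁻⁸ × 4.89×10^12 / 5.412 = 51300 W/m².

q ≈ 51300 W/m²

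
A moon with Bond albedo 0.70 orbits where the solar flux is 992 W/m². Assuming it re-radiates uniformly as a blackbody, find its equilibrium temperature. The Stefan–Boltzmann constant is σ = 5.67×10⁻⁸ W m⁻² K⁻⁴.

T ≈ 190 K

Power absorbed = (1−a)S·πR²; power emitted = 4πR²σT⁴. Equating and cancelling πR²:
T = ((1−a)S / 4σ)^(1/4) = (298 / (4 × 5.67×10⁻⁸))^(1/4) = (1.31×10^9)^(1/4).
T = 190 K.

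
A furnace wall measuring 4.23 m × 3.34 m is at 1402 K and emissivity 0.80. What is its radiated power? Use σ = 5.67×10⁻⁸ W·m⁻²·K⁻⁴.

P ≈ 2.48×10^6 W

A = 4.23 × 3.34 = 14.1 m².
P = εσAT⁴ = 0.80 × 5.67×10⁻⁸ × 14.1 × (1402)⁴ = 0.80 × 5.67×10⁻⁸ × 14.1 × 3.86×10^12.
P = 2.48×10^6 W.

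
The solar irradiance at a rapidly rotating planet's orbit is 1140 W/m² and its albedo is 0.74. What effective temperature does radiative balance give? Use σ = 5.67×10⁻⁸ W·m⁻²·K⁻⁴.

T ≈ 190 K

Power absorbed = (1−a)S·πR²; power emitted = 4πR²σT⁴. Equating and cancelling πR²:
T = ((1−a)S / 4σ)^(1/4) = (296 / (4 × 5.67×10⁻⁸))^(1/4) = (1.31×10^9)^(1/4).
T = 190 K.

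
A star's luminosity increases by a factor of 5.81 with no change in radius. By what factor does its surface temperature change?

factor ≈ 1.55

P ∝ T⁴ ⇒ T ∝ P^(1/4), so T scales by (5.81)^(1/4) = 1.55.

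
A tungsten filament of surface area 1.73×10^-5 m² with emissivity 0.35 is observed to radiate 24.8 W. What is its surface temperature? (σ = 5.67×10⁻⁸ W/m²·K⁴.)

From P = εσAT⁴, T = (P / εσA)^(1/4) = (24.8 / (0.35 × 5.67×10⁻⁸ × 1.73×10^-5))^(1/4).
T = (7.22×10^13)^(1/4) = 2920 K.

T ≈ 2920 K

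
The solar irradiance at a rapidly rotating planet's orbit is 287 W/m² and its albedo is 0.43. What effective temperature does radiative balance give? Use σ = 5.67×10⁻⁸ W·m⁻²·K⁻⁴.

Power absorbed = (1−a)S·πR²; power emitted = 4πR²σT⁴. Equating and cancelling πR²:
T = ((1−a)S / 4σ)^(1/4) = (164 / (4 × 5.67×10⁻⁸))^(1/4) = (7.21×10^8)^(1/4).
T = 164 K.

T ≈ 164 K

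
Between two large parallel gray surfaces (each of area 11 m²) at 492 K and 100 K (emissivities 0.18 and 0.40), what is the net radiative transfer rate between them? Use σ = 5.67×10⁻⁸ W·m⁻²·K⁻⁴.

Q ≈ 5170 W

For two large parallel gray plates, q = σ(T₁⁴ − T₂⁴) / (1/ε₁ + 1/ε₂ − 1).
1/ε₁ + 1/ε₂ − 1 = 1/0.18 + 1/0.40 − 1 = 7.056.
T₁⁴ − T₂⁴ = 5.86×10^10 − 1.00×10^8 = 5.85×10^10 K⁴.
q = 5.67×10⁻⁸ × 5.85×10^10 / 7.056 = 470 W/m².
Q = q·A = 470 × 11 = 5170 W.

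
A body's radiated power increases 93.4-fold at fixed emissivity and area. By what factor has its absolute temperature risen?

P ∝ T⁴ ⇒ T ∝ P^(1/4), so T scales by (93.4)^(1/4) = 3.11.

factor ≈ 3.11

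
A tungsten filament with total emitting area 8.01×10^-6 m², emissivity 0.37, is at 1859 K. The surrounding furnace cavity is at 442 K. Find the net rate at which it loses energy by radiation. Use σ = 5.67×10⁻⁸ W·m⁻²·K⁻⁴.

Q = εσA(T⁴ − T_s⁴). T⁴ − T_s⁴ = (1859)⁴ − (442)⁴ = 1.19×10^13 − 3.82×10^10 = 1.19×10^13 K⁴.
Q = 0.37 × 5.67×10⁻⁸ × 8.01×10^-6 × 1.19×10^13 = 2.00 W.

Q ≈ 2.00 W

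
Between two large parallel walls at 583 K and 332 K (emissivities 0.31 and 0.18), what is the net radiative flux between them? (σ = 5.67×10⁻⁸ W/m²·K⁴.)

For two large parallel gray plates, q = σ(T₁⁴ − T₂⁴) / (1/ε₁ + 1/ε₂ − 1).
1/ε₁ + 1/ε₂ − 1 = 1/0.31 + 1/0.18 − 1 = 7.781.
T₁⁴ − T₂⁴ = 1.16×10^11 − 1.21×10^10 = 1.03×10^11 K⁴.
q = 5.67×10⁻⁸ × 1.03×10^11 / 7.781 = 753 W/m².

q ≈ 753 W/m²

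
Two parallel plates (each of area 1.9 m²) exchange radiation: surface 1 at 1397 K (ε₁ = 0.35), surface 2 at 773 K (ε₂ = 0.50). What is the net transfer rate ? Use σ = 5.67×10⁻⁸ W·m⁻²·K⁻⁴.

For two large parallel gray plates, q = σ(T₁⁴ − T₂⁴) / (1/ε₁ + 1/ε₂ − 1).
1/ε₁ + 1/ε₂ − 1 = 1/0.35 + 1/0.50 − 1 = 3.857.
T₁⁴ − T₂⁴ = 3.81×10^12 − 3.57×10^11 = 3.45×10^12 K⁴.
q = 5.67×10⁻⁸ × 3.45×10^12 / 3.857 = 50700 W/m².
Q = q·A = 50700 × 1.9 = 96400 W.

Q ≈ 96400 W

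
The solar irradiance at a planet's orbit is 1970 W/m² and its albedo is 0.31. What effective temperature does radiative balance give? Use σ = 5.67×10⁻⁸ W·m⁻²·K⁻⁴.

Power absorbed = (1−a)S·πR²; power emitted = 4πR²σT⁴. Equating and cancelling πR²:
T = ((1−a)S / 4σ)^(1/4) = (1360 / (4 × 5.67×10⁻⁸))^(1/4) = (5.99×10^9)^(1/4).
T = 278 K.

T ≈ 278 K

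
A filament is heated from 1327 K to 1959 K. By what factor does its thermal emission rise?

ratio ≈ 4.75

P ∝ T⁴, so the ratio is (1959/1327)⁴ = (1.476)⁴ = 4.75.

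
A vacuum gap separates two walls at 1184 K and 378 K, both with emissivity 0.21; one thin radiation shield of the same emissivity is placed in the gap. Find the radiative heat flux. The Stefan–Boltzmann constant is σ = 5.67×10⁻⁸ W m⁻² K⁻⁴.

Each of the 2 gaps contributes resistance (2/ε − 1) = 2/0.21 − 1 = 8.524; total = 17.05.
q = σ(T₁⁴ − T₂⁴) / 17.05 = 5.67×10⁻⁸ × 1.94×10^12 / 17.05 = 6470 W/m².

q ≈ 6470 W/m²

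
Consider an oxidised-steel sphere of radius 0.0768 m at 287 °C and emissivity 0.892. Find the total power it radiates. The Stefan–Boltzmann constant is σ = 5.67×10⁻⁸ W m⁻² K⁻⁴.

A = 4πr² = 4π × (0.0768)² = 0.0741 m².
287 °C = 560 K.
P = εσAT⁴ = 0.892 × 5.67×10⁻⁸ × 0.0741 × (560)⁴ = 0.892 × 5.67×10⁻⁸ × 0.0741 × 9.83×10^10.
P = 369 W.

P ≈ 369 W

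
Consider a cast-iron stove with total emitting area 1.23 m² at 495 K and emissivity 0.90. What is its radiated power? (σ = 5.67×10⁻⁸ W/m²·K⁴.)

Stefan–Boltzmann: P = εσAT⁴ = 0.90 × 5.67×10⁻⁸ × 1.23 × (495)⁴ = 0.90 × 5.67×10⁻⁸ × 1.23 × 6.00×10^10.
P = 3770 W.

P ≈ 3770 W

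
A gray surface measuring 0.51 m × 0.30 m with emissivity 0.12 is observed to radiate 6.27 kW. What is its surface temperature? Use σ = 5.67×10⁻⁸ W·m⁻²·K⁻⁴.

T ≈ 1570 K

A = 0.51 × 0.30 = 0.153 m².
From P = εσAT⁴, T = (P / εσA)^(1/4) = (6270 / (0.12 × 5.67×10⁻⁸ × 0.153))^(1/4).
T = (6.02×10^12)^(1/4) = 1570 K.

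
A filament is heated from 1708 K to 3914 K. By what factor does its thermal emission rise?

ratio ≈ 27.6

P ∝ T⁴, so the ratio is (3914/1708)⁴ = (2.292)⁴ = 27.6.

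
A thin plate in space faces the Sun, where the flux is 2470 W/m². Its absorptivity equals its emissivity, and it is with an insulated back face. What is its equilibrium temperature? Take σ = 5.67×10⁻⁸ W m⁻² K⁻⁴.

T ≈ 457 K

Absorbed flux αS = emitted flux εσT⁴ (one radiating face); with α = ε, T = (S/σ)^(1/4).
T = (2470 / 5.67×10⁻⁸)^(1/4) = (4.36×10^10)^(1/4).
T = 457 K.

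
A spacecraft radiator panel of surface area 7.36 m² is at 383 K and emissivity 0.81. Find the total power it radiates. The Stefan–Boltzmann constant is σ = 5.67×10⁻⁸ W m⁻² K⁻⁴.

P ≈ 7270 W

P = εσAT⁴ = 0.81 × 5.67×10⁻⁸ × 7.36 × (383)⁴ = 0.81 × 5.67×10⁻⁸ × 7.36 × 2.15×10^10.
P = 7270 W.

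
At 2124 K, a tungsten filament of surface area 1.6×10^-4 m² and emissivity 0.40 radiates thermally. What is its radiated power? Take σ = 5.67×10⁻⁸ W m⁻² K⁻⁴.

Stefan–Boltzmann: P = εσAT⁴ = 0.40 × 5.67×10⁻⁸ × 1.60×10^-4 × (2124)⁴ = 0.40 × 5.67×10⁻⁸ × 1.60×10^-4 × 2.04×10^13.
P = 73.9 W.

P ≈ 73.9 W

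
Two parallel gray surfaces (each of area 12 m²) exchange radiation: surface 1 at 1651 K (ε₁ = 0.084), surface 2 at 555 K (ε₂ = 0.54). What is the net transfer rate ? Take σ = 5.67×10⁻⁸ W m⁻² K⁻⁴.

Q ≈ 3.91×10^5 W

For two large parallel gray plates, q = σ(T₁⁴ − T₂⁴) / (1/ε₁ + 1/ε₂ − 1).
1/ε₁ + 1/ε₂ − 1 = 1/0.084 + 1/0.54 − 1 = 12.76.
T₁⁴ − T₂⁴ = 7.43×10^12 − 9.49×10^10 = 7.34×10^12 K⁴.
q = 5.67×10⁻⁸ × 7.34×10^12 / 12.76 = 32600 W/m².
Q = q·A = 32600 × 12 = 3.91×10^5 W.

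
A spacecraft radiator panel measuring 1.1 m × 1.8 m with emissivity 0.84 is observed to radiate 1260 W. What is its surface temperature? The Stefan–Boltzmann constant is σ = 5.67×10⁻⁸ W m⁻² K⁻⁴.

T ≈ 340 K

A = 1.1 × 1.8 = 1.98 m².
From P = εσAT⁴, T = (P / εσA)^(1/4) = (1260 / (0.84 × 5.67×10⁻⁸ × 1.98))^(1/4).
T = (1.34×10^10)^(1/4) = 340 K.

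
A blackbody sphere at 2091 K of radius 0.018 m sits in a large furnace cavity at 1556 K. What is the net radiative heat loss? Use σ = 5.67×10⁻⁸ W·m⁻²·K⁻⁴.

A = 4πr² = 4π × (0.018)² = 4.07×10^-3 m².
Q = σA(T⁴ − T_s⁴). T⁴ − T_s⁴ = (2091)⁴ − (1556)⁴ = 1.91×10^13 − 5.86×10^12 = 1.33×10^13 K⁴.
Q = 5.67×10⁻⁸ × 4.07×10^-3 × 1.33×10^13 = 3060 W.

Q ≈ 3060 W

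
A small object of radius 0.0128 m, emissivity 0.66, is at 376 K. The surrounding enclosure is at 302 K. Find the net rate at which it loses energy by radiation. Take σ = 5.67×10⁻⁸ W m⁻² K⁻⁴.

A = 4πr² = 4π × (0.0128)² = 2.06×10^-3 m².
Q = εσA(T⁴ − T_s⁴). T⁴ − T_s⁴ = (376)⁴ − (302)⁴ = 2.00×10^10 − 8.32×10^9 = 1.17×10^10 K⁴.
Q = 0.66 × 5.67×10⁻⁸ × 2.06×10^-3 × 1.17×10^10 = 0.899 W.

Q ≈ 0.899 W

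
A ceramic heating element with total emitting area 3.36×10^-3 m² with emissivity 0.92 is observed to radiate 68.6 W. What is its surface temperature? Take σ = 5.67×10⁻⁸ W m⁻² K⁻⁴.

From P = εσAT⁴, T = (P / εσA)^(1/4) = (68.6 / (0.92 × 5.67×10⁻⁸ × 3.36×10^-3))^(1/4).
T = (3.91×10^11)^(1/4) = 791 K.

T ≈ 791 K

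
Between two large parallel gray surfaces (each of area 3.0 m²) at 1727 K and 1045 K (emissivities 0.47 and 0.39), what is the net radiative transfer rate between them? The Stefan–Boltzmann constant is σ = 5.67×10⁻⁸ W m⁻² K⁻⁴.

Q ≈ 3.55×10^5 W

For two large parallel gray plates, q = σ(T₁⁴ − T₂⁴) / (1/ε₁ + 1/ε₂ − 1).
1/ε₁ + 1/ε₂ − 1 = 1/0.47 + 1/0.39 − 1 = 3.692.
T₁⁴ − T₂⁴ = 8.90×10^12 − 1.19×10^12 = 7.70×10^12 K⁴.
q = 5.67×10⁻⁸ × 7.70×10^12 / 3.692 = 1.18×10^5 W/m².
Q = q·A = 1.18×10^5 × 3.0 = 3.55×10^5 W.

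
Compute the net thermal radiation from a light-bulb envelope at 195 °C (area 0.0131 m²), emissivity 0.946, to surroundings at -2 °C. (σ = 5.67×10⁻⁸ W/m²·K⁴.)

Convert: 195 °C = 468 K; -2 °C = 271 K.
Q = εσA(T⁴ − T_s⁴). T⁴ − T_s⁴ = (468)⁴ − (271)⁴ = 4.80×10^10 − 5.39×10^9 = 4.26×10^10 K⁴.
Q = 0.946 × 5.67×10⁻⁸ × 0.0131 × 4.26×10^10 = 29.9 W.

Q ≈ 29.9 W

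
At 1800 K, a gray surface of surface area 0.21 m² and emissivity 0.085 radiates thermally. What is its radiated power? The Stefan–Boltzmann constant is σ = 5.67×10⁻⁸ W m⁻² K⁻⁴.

P ≈ 10600 W

P = εσAT⁴ = 0.085 × 5.67×10⁻⁸ × 0.210 × (1800)⁴ = 0.085 × 5.67×10⁻⁸ × 0.210 × 1.05×10^13.
P = 10600 W.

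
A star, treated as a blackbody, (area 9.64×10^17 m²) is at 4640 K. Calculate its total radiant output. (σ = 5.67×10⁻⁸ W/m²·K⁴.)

P = σAT⁴ = 5.67×10⁻⁸ × 9.64×10^17 × (4640)⁴ = 5.67×10⁻⁸ × 9.64×10^17 × 4.64×10^14.
P = 2.53×10^25 W.

P ≈ 2.53×10^25 W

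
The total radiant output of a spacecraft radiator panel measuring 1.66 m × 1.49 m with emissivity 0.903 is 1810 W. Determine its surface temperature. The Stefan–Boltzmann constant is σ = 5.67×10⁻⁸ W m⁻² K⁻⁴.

A = 1.66 × 1.49 = 2.47 m².
From P = εσAT⁴, T = (P / εσA)^(1/4) = (1810 / (0.903 × 5.67×10⁻⁸ × 2.47))^(1/4).
T = (1.43×10^10)^(1/4) = 346 K.

T ≈ 346 K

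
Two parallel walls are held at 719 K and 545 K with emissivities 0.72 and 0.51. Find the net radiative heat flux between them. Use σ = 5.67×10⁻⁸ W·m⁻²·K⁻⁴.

For two large parallel gray plates, q = σ(T₁⁴ − T₂⁴) / (1/ε₁ + 1/ε₂ − 1).
1/ε₁ + 1/ε₂ − 1 = 1/0.72 + 1/0.51 − 1 = 2.350.
T₁⁴ − T₂⁴ = 2.67×10^11 − 8.82×10^10 = 1.79×10^11 K⁴.
q = 5.67×10⁻⁸ × 1.79×10^11 / 2.350 = 4320 W/m².

q ≈ 4320 W/m²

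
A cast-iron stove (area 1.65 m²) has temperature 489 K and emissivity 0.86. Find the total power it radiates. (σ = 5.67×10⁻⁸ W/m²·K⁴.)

P = εσAT⁴ = 0.86 × 5.67×10⁻⁸ × 1.65 × (489)⁴ = 0.86 × 5.67×10⁻⁸ × 1.65 × 5.72×10^10.
P = 4600 W.

P ≈ 4600 W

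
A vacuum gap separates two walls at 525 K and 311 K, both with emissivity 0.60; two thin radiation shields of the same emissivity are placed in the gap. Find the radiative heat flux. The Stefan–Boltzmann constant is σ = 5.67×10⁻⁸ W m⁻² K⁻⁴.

q ≈ 540 W/m²

Each of the 3 gaps contributes resistance (2/ε − 1) = 2/0.60 − 1 = 2.333; total = 7.000.
q = σ(T₁⁴ − T₂⁴) / 7.000 = 5.67×10⁻⁸ × 6.66×10^10 / 7.000 = 540 W/m².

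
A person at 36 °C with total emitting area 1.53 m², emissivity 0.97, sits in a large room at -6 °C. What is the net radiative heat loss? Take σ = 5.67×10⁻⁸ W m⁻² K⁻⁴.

Convert: 36 °C = 309 K; -6 °C = 267 K.
Q = εσA(T⁴ − T_s⁴). T⁴ − T_s⁴ = (309)⁴ − (267)⁴ = 9.12×10^9 − 5.08×10^9 = 4.03×10^9 K⁴.
Q = 0.97 × 5.67×10⁻⁸ × 1.53 × 4.03×10^9 = 339 W.

Q ≈ 339 W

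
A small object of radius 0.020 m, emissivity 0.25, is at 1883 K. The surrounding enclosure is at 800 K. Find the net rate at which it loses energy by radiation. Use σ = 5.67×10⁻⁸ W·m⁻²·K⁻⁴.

Q ≈ 867 W

A = 4πr² = 4π × (0.020)² = 5.03×10^-3 m².
Q = εσA(T⁴ − T_s⁴). T⁴ − T_s⁴ = (1883)⁴ − (800)⁴ = 1.26×10^13 − 4.10×10^11 = 1.22×10^13 K⁴.
Q = 0.25 × 5.67×10⁻⁸ × 5.03×10^-3 × 1.22×10^13 = 867 W.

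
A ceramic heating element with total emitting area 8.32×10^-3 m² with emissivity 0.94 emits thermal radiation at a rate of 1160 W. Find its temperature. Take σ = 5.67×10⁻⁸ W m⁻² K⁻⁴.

T ≈ 1270 K

From P = εσAT⁴, T = (P / εσA)^(1/4) = (1160 / (0.94 × 5.67×10⁻⁸ × 8.32×10^-3))^(1/4).
T = (2.62×10^12)^(1/4) = 1270 K.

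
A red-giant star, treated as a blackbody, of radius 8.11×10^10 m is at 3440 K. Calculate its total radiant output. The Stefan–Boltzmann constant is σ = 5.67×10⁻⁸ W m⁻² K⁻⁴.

P ≈ 6.56×10^29 W

A = 4πr² = 4π × (8.11×10^10)² = 8.27×10^22 m².
P = σAT⁴ = 5.67×10⁻⁸ × 8.27×10^22 × (3440)⁴ = 5.67×10⁻⁸ × 8.27×10^22 × 1.40×10^14.
P = 6.56×10^29 W.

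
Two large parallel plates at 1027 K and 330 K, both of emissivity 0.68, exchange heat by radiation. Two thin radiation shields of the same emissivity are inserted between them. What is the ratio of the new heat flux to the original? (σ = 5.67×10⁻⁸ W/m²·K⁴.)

With N identical shields there are N+1 = 3 gaps in series, each with the same radiative resistance, so the flux falls to 1/(N+1) of its unshielded value.

ratio ≈ 0.333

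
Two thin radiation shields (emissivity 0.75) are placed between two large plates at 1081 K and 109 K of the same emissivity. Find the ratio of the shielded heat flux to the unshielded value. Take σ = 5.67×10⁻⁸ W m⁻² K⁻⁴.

With N identical shields there are N+1 = 3 gaps in series, each with the same radiative resistance, so the flux falls to 1/(N+1) of its unshielded value.

ratio ≈ 0.333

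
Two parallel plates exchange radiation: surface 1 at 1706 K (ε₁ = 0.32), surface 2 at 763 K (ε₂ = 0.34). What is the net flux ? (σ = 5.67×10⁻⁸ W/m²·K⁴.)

q ≈ 91000 W/m²

For two large parallel gray plates, q = σ(T₁⁴ − T₂⁴) / (1/ε₁ + 1/ε₂ − 1).
1/ε₁ + 1/ε₂ − 1 = 1/0.32 + 1/0.34 − 1 = 5.066.
T₁⁴ − T₂⁴ = 8.47×10^12 − 3.39×10^11 = 8.13×10^12 K⁴.
q = 5.67×10⁻⁸ × 8.13×10^12 / 5.066 = 91000 W/m².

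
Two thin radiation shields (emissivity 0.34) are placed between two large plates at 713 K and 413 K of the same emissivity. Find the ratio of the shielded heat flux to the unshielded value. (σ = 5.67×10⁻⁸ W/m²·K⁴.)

With N identical shields there are N+1 = 3 gaps in series, each with the same radiative resistance, so the flux falls to 1/(N+1) of its unshielded value.

ratio ≈ 0.333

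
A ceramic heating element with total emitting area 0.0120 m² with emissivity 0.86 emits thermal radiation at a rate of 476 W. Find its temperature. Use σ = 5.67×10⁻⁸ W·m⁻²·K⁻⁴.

T ≈ 950 K

From P = εσAT⁴, T = (P / εσA)^(1/4) = (476 / (0.86 × 5.67×10⁻⁸ × 0.0120))^(1/4).
T = (8.13×10^11)^(1/4) = 950 K.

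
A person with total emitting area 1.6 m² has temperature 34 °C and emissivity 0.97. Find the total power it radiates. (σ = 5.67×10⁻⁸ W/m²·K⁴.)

34 °C = 307 K.
P = εσAT⁴ = 0.97 × 5.67×10⁻⁸ × 1.60 × (307)⁴ = 0.97 × 5.67×10⁻⁸ × 1.60 × 8.88×10^9.
P = 782 W.

P ≈ 782 W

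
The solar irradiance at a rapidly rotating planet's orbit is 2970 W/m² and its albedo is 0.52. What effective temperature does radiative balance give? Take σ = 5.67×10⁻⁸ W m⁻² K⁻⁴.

Power absorbed = (1−a)S·πR²; power emitted = 4πR²σT⁴. Equating and cancelling πR²:
T = ((1−a)S / 4σ)^(1/4) = (1430 / (4 × 5.67×10⁻⁸))^(1/4) = (6.29×10^9)^(1/4).
T = 282 K.

T ≈ 282 K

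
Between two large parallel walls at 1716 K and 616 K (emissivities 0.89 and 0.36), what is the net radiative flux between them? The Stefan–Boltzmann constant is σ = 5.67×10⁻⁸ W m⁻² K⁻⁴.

q ≈ 1.67×10^5 W/m²

For two large parallel gray plates, q = σ(T₁⁴ − T₂⁴) / (1/ε₁ + 1/ε₂ − 1).
1/ε₁ + 1/ε₂ − 1 = 1/0.89 + 1/0.36 − 1 = 2.901.
T₁⁴ − T₂⁴ = 8.67×10^12 − 1.44×10^11 = 8.53×10^12 K⁴.
q = 5.67×10⁻⁸ × 8.53×10^12 / 2.901 = 1.67×10^5 W/m².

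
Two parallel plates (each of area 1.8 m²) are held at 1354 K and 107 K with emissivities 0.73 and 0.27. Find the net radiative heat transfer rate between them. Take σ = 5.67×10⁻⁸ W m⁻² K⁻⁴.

For two large parallel gray plates, q = σ(T₁⁴ − T₂⁴) / (1/ε₁ + 1/ε₂ − 1).
1/ε₁ + 1/ε₂ − 1 = 1/0.73 + 1/0.27 − 1 = 4.074.
T₁⁴ − T₂⁴ = 3.36×10^12 − 1.31×10^8 = 3.36×10^12 K⁴.
q = 5.67×10⁻⁸ × 3.36×10^12 / 4.074 = 46800 W/m².
Q = q·A = 46800 × 1.8 = 84200 W.

Q ≈ 84200 W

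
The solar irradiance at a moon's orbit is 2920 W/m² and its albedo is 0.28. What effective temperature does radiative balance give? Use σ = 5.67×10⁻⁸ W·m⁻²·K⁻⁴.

Power absorbed = (1−a)S·πR²; power emitted = 4πR²σT⁴. Equating and cancelling πR²:
T = ((1−a)S / 4σ)^(1/4) = (2100 / (4 × 5.67×10⁻⁸))^(1/4) = (9.27×10^9)^(1/4).
T = 310 K.

T ≈ 310 K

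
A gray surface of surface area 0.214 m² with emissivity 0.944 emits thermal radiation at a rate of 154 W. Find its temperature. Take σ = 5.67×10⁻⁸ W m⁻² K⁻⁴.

T ≈ 341 K

From P = εσAT⁴, T = (P / εσA)^(1/4) = (154 / (0.944 × 5.67×10⁻⁸ × 0.214))^(1/4).
T = (1.34×10^10)^(1/4) = 341 K.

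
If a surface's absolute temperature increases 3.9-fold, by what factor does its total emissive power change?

factor ≈ 231

P ∝ T⁴, so the power scales as (3.9)⁴ = 231.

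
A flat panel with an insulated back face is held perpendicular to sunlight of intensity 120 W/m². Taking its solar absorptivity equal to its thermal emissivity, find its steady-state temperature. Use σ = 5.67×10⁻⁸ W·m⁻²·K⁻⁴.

T ≈ 214 K

Absorbed flux αS = emitted flux εσT⁴ (one radiating face); with α = ε, T = (S/σ)^(1/4).
T = (120 / 5.67×10⁻⁸)^(1/4) = (2.12×10^9)^(1/4).
T = 214 K.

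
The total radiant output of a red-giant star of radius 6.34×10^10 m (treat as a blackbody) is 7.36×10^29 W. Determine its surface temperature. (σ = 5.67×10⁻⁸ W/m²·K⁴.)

A = 4πr² = 4π × (6.34×10^10)² = 5.05×10^22 m².
From P = σAT⁴, T = (P / σA)^(1/4) = (7.36×10^29 / (5.67×10⁻⁸ × 5.05×10^22))^(1/4).
T = (2.57×10^14)^(1/4) = 4000 K.

T ≈ 4000 K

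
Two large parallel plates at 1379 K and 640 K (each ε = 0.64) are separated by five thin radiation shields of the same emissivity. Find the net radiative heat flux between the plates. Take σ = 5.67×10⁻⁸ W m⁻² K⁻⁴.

Each of the 6 gaps contributes resistance (2/ε − 1) = 2/0.64 − 1 = 2.125; total = 12.75.
q = σ(T₁⁴ − T₂⁴) / 12.75 = 5.67×10⁻⁸ × 3.45×10^12 / 12.75 = 15300 W/m².

q ≈ 15300 W/m²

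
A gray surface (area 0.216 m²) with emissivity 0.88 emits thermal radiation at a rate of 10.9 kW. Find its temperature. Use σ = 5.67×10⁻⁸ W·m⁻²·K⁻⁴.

T ≈ 1000 K

From P = εσAT⁴, T = (P / εσA)^(1/4) = (10900 / (0.88 × 5.67×10⁻⁸ × 0.216))^(1/4).
T = (1.01×10^12)^(1/4) = 1000 K.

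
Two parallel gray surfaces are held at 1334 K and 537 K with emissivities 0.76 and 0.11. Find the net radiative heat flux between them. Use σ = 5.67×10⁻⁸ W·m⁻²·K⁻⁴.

q ≈ 18600 W/m²

For two large parallel gray plates, q = σ(T₁⁴ − T₂⁴) / (1/ε₁ + 1/ε₂ − 1).
1/ε₁ + 1/ε₂ − 1 = 1/0.76 + 1/0.11 − 1 = 9.407.
T₁⁴ − T₂⁴ = 3.17×10^12 − 8.32×10^10 = 3.08×10^12 K⁴.
q = 5.67×10⁻⁸ × 3.08×10^12 / 9.407 = 18600 W/m².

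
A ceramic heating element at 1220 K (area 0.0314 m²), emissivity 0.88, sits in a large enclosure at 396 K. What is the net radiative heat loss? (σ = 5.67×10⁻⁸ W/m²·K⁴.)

Q = εσA(T⁴ − T_s⁴). T⁴ − T_s⁴ = (1220)⁴ − (396)⁴ = 2.22×10^12 − 2.46×10^10 = 2.19×10^12 K⁴.
Q = 0.88 × 5.67×10⁻⁸ × 0.0314 × 2.19×10^12 = 3430 W.

Q ≈ 3430 W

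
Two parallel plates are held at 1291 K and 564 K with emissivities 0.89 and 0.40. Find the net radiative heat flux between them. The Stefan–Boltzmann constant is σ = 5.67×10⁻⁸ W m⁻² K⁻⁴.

q ≈ 57800 W/m²

For two large parallel gray plates, q = σ(T₁⁴ − T₂⁴) / (1/ε₁ + 1/ε₂ − 1).
1/ε₁ + 1/ε₂ − 1 = 1/0.89 + 1/0.40 − 1 = 2.624.
T₁⁴ − T₂⁴ = 2.78×10^12 − 1.01×10^11 = 2.68×10^12 K⁴.
q = 5.67×10⁻⁸ × 2.68×10^12 / 2.624 = 57800 W/m².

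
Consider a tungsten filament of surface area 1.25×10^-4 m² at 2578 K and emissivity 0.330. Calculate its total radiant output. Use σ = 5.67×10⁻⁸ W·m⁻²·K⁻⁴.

Stefan–Boltzmann: P = εσAT⁴ = 0.330 × 5.67×10⁻⁸ × 1.25×10^-4 × (2578)⁴ = 0.330 × 5.67×10⁻⁸ × 1.25×10^-4 × 4.42×10^13.
P = 103 W.

P ≈ 103 W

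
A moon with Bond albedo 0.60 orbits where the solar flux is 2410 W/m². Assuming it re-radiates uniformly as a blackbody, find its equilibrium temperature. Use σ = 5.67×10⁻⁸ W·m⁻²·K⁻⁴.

Power absorbed = (1−a)S·πR²; power emitted = 4πR²σT⁴. Equating and cancelling πR²:
T = ((1−a)S / 4σ)^(1/4) = (964 / (4 × 5.67×10⁻⁸))^(1/4) = (4.25×10^9)^(1/4).
T = 255 K.

T ≈ 255 K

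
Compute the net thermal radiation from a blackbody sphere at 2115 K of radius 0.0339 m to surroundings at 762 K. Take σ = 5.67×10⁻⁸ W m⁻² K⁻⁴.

A = 4πr² = 4π × (0.0339)² = 0.0144 m².
Q = σA(T⁴ − T_s⁴). T⁴ − T_s⁴ = (2115)⁴ − (762)⁴ = 2.00×10^13 − 3.37×10^11 = 1.97×10^13 K⁴.
Q = 5.67×10⁻⁸ × 0.0144 × 1.97×10^13 = 16100 W.

Q ≈ 16100 W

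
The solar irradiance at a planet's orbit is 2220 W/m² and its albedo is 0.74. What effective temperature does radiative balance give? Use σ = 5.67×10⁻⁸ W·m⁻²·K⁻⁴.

T ≈ 225 K

Power absorbed = (1−a)S·πR²; power emitted = 4πR²σT⁴. Equating and cancelling πR²:
T = ((1−a)S / 4σ)^(1/4) = (577 / (4 × 5.67×10⁻⁸))^(1/4) = (2.54×10^9)^(1/4).
T = 225 K.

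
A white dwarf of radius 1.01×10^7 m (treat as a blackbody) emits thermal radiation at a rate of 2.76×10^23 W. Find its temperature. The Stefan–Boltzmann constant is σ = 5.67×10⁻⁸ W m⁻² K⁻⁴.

T ≈ 7850 K

A = 4πr² = 4π × (1.01×10^7)² = 1.28×10^15 m².
From P = σAT⁴, T = (P / σA)^(1/4) = (2.76×10^23 / (5.67×10⁻⁸ × 1.28×10^15))^(1/4).
T = (3.80×10^15)^(1/4) = 7850 K.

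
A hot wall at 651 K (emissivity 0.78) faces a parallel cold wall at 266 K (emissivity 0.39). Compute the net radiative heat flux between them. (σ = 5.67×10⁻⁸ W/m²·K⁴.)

q ≈ 3480 W/m²

For two large parallel gray plates, q = σ(T₁⁴ − T₂⁴) / (1/ε₁ + 1/ε₂ − 1).
1/ε₁ + 1/ε₂ − 1 = 1/0.78 + 1/0.39 − 1 = 2.846.
T₁⁴ − T₂⁴ = 1.80×10^11 − 5.01×10^9 = 1.75×10^11 K⁴.
q = 5.67×10⁻⁸ × 1.75×10^11 / 2.846 = 3480 W/m².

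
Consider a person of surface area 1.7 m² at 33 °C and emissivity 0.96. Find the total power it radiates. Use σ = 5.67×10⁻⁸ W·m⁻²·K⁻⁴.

33 °C = 306 K.
Stefan–Boltzmann: P = εσAT⁴ = 0.96 × 5.67×10⁻⁸ × 1.70 × (306)⁴ = 0.96 × 5.67×10⁻⁸ × 1.70 × 8.77×10^9.
P = 811 W.

P ≈ 811 W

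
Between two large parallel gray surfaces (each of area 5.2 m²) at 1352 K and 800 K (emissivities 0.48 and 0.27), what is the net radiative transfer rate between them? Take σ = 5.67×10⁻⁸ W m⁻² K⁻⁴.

For two large parallel gray plates, q = σ(T₁⁴ − T₂⁴) / (1/ε₁ + 1/ε₂ − 1).
1/ε₁ + 1/ε₂ − 1 = 1/0.48 + 1/0.27 − 1 = 4.787.
T₁⁴ − T₂⁴ = 3.34×10^12 − 4.10×10^11 = 2.93×10^12 K⁴.
q = 5.67×10⁻⁸ × 2.93×10^12 / 4.787 = 34700 W/m².
Q = q·A = 34700 × 5.2 = 1.81×10^5 W.

Q ≈ 1.81×10^5 W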